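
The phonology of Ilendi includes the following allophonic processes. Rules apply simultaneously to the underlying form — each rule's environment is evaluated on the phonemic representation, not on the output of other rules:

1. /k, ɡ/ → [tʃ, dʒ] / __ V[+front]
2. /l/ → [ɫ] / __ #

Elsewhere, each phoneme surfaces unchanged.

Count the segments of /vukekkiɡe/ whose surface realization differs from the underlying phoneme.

Segments that undergo a rule: /k/ → [tʃ] (rule 1); /k/ → [tʃ] (rule 1); /ɡ/ → [dʒ] (rule 1).
All other segments surface unchanged.

3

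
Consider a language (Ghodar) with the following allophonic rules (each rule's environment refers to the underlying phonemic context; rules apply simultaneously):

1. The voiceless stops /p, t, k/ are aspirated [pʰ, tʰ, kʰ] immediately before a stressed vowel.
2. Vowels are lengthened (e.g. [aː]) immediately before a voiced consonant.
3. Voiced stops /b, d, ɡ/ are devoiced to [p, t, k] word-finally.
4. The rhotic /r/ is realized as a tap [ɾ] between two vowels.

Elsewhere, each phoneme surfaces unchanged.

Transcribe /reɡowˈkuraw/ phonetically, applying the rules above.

/r/ — word-initial; rule 4 does not apply here → [r].
/e/ (between /r/ and /ɡ/): before a voiced consonant, so rule 2 applies → [eː].
/ɡ/ (between /e/ and /o/): rule 3 targets it, but not word-finally → unchanged [ɡ].
/o/ (between /ɡ/ and /w/) occurs before a voiced consonant → [oː] by rule 2.
/w/ (between /o/ and /k/): no rule targets it → [w].
Rule 1 applies to /k/ (between /w/ and /u/: immediately before a stressed vowel) → [kʰ].
/u/ (between /k/ and /r/): before a voiced consonant, so rule 2 applies → [uː].
Rule 4 applies to /r/ (between /u/ and /a/: between two vowels) → [ɾ].
/a/ meets the environment for rule 2 (before a voiced consonant) → [aː].
/w/ (word-final) is unaffected → [w].

[reːɡoːwˈkʰuːɾaːw]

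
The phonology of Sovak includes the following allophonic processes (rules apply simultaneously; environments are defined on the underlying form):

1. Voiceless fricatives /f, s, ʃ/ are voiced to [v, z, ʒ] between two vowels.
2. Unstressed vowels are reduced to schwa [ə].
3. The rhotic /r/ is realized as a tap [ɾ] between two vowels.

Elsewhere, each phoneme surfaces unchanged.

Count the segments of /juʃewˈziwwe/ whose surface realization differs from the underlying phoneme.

4

Segments that undergo a rule: /u/ → [ə] (rule 2); /ʃ/ → [ʒ] (rule 1); /e/ → [ə] (rule 2); /e/ → [ə] (rule 2).
All other segments surface unchanged.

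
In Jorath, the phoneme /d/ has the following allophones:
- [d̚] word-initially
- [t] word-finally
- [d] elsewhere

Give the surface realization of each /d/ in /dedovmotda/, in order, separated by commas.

[d̚], [d], [d]

Occurrence 1 (position 1): word-initially → [d̚].
Occurrence 2 (position 3): no conditioning environment matches → elsewhere allophone [d].
Occurrence 3 (position 9): no conditioning environment matches → elsewhere allophone [d].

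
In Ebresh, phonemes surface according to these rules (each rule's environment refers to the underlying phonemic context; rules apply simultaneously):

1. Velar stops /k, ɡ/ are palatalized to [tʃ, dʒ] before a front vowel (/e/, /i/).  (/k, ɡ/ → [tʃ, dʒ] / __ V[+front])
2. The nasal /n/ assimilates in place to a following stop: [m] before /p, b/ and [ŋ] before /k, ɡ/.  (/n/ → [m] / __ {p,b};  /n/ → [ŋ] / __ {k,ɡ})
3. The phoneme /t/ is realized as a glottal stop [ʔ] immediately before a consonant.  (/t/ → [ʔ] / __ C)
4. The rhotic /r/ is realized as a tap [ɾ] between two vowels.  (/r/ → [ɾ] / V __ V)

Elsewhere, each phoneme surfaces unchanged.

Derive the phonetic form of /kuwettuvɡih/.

[kuweʔtuvdʒih]

/k/ (word-initial) fails the environment for rule 1, so it stays [k].
/u/ (between /k/ and /w/) is unaffected → [u].
/w/ — not in any rule's target class → [w].
/e/ (between /w/ and /t/) is unaffected → [e].
/t/ meets the environment for rule 3 (immediately before a consonant) → [ʔ].
/t/ (between /t/ and /u/) is in the target of rule 3 but the environment (immediately before a consonant) is not met → [t].
/u/ — not in any rule's target class → [u].
/v/ stays [v].
/ɡ/ — between /v/ and /i/, before a front vowel — surfaces as [dʒ] (rule 1).
/i/ stays [i].
/h/ — not in any rule's target class → [h].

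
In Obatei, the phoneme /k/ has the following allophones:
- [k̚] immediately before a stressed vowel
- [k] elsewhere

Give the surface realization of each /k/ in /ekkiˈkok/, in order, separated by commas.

[k], [k], [k̚], [k]

Occurrence 1 (position 2): no conditioning environment matches → elsewhere allophone [k].
Occurrence 2 (position 3): no conditioning environment matches → elsewhere allophone [k].
Occurrence 3 (position 5): immediately before a stressed vowel → [k̚].
Occurrence 4 (position 7): no conditioning environment matches → elsewhere allophone [k].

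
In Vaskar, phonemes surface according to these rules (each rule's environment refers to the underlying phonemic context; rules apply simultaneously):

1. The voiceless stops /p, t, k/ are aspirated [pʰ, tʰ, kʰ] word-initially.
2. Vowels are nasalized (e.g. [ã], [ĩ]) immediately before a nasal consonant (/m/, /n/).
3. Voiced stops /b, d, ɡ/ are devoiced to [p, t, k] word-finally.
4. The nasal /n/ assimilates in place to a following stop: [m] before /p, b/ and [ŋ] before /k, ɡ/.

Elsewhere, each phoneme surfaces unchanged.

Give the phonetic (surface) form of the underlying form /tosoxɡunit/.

[tʰosoxɡũnit]

Rule 1 applies to /t/ (word-initial: word-initially) → [tʰ].
/o/ (between /t/ and /s/) is in the target of rule 2 but the environment (before a nasal consonant) is not met → [o].
/s/ (between /o/ and /o/) is unaffected → [s].
/o/ (between /s/ and /x/) is in the target of rule 2 but the environment (before a nasal consonant) is not met → [o].
/x/ — not in any rule's target class → [x].
/ɡ/ (between /x/ and /u/) is in the target of rule 3 but the environment (word-finally) is not met → [ɡ].
/u/ meets the environment for rule 2 (before a nasal consonant) → [ũ].
/n/ — between /u/ and /i/; rule 4 does not apply here → [n].
/i/ — between /n/ and /t/; rule 2 does not apply here → [i].
/t/ (word-final) is in the target of rule 1 but the environment (word-initially) is not met → [t].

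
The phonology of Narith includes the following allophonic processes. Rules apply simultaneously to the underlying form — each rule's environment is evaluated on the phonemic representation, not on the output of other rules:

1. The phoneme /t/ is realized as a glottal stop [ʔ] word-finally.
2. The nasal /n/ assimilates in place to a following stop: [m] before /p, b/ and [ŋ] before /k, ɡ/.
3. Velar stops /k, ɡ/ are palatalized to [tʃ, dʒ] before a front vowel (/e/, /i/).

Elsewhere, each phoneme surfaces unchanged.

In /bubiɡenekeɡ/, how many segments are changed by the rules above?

2

Segments that undergo a rule: /ɡ/ → [dʒ] (rule 3); /k/ → [tʃ] (rule 3).
All other segments surface unchanged.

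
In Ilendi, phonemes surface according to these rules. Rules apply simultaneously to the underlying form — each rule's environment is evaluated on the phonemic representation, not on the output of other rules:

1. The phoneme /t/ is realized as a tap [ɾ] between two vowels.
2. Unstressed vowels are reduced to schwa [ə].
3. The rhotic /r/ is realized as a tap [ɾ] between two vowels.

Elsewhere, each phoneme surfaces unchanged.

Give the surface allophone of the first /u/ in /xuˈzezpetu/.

[ə]

/u/ (between /x/ and /z/) occurs in an unstressed syllable → [ə] by rule 2.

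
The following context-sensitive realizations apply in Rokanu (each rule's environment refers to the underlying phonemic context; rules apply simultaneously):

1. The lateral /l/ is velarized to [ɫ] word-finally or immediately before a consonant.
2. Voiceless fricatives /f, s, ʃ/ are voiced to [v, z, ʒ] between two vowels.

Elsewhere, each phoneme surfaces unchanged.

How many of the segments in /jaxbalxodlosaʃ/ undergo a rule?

Segments that undergo a rule: /l/ → [ɫ] (rule 1); /s/ → [z] (rule 2).
All other segments surface unchanged.

2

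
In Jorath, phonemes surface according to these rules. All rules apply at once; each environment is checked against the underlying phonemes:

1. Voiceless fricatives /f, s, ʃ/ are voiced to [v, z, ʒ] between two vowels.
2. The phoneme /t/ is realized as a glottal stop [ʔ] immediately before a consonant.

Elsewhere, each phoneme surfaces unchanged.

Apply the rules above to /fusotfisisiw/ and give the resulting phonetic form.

[fuzoʔfiziziw]

/f/ (word-initial) fails the environment for rule 1, so it stays [f].
/s/ (between /u/ and /o/): between two vowels, so rule 1 applies → [z].
/t/ meets the environment for rule 2 (immediately before a consonant) → [ʔ].
/f/ — between /t/ and /i/; rule 1 does not apply here → [f].
/s/ meets the environment for rule 1 (between two vowels) → [z].
/s/ meets the environment for rule 1 (between two vowels) → [z].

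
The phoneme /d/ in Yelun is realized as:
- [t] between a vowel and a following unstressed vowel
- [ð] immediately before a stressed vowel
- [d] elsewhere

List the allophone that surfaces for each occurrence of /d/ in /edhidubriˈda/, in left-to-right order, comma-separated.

Occurrence 1 (position 2): no conditioning environment matches → elsewhere allophone [d].
Occurrence 2 (position 5): between a vowel and a following unstressed vowel → [t].
Occurrence 3 (position 10): immediately before a stressed vowel → [ð].

[d], [t], [ð]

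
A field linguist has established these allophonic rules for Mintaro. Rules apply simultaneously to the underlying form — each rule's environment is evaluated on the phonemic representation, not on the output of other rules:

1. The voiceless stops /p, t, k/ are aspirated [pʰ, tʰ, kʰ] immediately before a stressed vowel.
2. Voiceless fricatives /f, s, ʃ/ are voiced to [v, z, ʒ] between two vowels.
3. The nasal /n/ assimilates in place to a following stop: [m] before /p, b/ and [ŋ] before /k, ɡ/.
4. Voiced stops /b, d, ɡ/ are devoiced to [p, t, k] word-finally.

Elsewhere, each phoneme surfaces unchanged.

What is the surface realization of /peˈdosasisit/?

/p/ (word-initial) is in the target of rule 1 but the environment (immediately before a stressed vowel) is not met → [p].
/d/ (between /e/ and /o/) fails the environment for rule 4, so it stays [d].
/s/ (between /o/ and /a/): between two vowels, so rule 2 applies → [z].
/s/ (between /a/ and /i/) occurs between two vowels → [z] by rule 2.
Rule 2 applies to /s/ (between /i/ and /i/: between two vowels) → [z].
/t/ (word-final) fails the environment for rule 1, so it stays [t].

[peˈdozazizit]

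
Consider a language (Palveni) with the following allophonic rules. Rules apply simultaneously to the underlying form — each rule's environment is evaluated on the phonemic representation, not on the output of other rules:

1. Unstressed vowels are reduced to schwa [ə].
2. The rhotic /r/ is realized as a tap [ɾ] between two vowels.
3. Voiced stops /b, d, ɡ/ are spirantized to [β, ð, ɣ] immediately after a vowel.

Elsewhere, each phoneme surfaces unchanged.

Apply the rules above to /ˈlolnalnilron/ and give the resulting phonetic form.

/l/ (word-initial): no rule targets it → [l].
/o/ (between /l/ and /l/): rule 1 targets it, but not in an unstressed syllable → unchanged [o].
/l/ (between /o/ and /n/): no rule targets it → [l].
/n/ — not in any rule's target class → [n].
Rule 1 applies to /a/ (between /n/ and /l/: in an unstressed syllable) → [ə].
/l/ stays [l].
/n/ stays [n].
Rule 1 applies to /i/ (between /n/ and /l/: in an unstressed syllable) → [ə].
/l/ (between /i/ and /r/): no rule targets it → [l].
/r/ (between /l/ and /o/): rule 2 targets it, but not between two vowels → unchanged [r].
/o/ (between /r/ and /n/): in an unstressed syllable, so rule 1 applies → [ə].
/n/ (word-final): no rule targets it → [n].

[ˈlolnəlnəlrən]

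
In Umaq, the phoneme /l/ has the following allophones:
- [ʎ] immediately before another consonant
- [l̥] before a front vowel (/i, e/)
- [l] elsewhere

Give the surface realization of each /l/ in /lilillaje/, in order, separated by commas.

Occurrence 1 (position 1): before a front vowel (/i, e/) → [l̥].
Occurrence 2 (position 3): before a front vowel (/i, e/) → [l̥].
Occurrence 3 (position 5): immediately before another consonant → [ʎ].
Occurrence 4 (position 6): no conditioning environment matches → elsewhere allophone [l].

[l̥], [l̥], [ʎ], [l]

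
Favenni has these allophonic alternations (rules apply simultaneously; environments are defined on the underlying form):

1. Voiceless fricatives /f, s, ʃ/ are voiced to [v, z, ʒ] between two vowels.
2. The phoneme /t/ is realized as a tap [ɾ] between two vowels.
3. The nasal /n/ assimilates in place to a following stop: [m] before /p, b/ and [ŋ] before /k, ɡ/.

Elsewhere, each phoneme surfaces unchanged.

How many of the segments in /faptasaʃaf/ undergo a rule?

Segments that undergo a rule: /s/ → [z] (rule 1); /ʃ/ → [ʒ] (rule 1).
All other segments surface unchanged.

2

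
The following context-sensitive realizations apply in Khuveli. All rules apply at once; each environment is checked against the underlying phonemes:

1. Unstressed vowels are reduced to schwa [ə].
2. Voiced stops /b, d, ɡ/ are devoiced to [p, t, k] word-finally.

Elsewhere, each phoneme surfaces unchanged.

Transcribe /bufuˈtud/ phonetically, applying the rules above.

[bəfəˈtut]

/b/ (word-initial) is in the target of rule 2 but the environment (word-finally) is not met → [b].
/u/ — between /b/ and /f/, in an unstressed syllable — surfaces as [ə] (rule 1).
/f/ (between /u/ and /u/): no rule targets it → [f].
Rule 1 applies to /u/ (between /f/ and /t/: in an unstressed syllable) → [ə].
/t/ stays [t].
/u/ (between /t/ and /d/) is in the target of rule 1 but the environment (in an unstressed syllable) is not met → [u].
/d/ — word-final, word-finally — surfaces as [t] (rule 2).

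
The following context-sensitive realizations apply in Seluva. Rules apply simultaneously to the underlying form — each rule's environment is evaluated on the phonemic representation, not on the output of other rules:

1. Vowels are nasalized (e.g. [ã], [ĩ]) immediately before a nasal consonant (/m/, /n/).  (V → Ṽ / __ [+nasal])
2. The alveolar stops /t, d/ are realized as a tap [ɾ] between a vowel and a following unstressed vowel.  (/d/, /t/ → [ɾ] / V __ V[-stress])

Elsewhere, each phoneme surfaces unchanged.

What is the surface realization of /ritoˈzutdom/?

/r/ — not in any rule's target class → [r].
/i/ — between /r/ and /t/; rule 1 does not apply here → [i].
/t/ — between /i/ and /o/, between a vowel and a following unstressed vowel — surfaces as [ɾ] (rule 2).
/o/ (between /t/ and /z/): rule 1 targets it, but not before a nasal consonant → unchanged [o].
/z/ — not in any rule's target class → [z].
/u/ — between /z/ and /t/; rule 1 does not apply here → [u].
/t/ (between /u/ and /d/) is in the target of rule 2 but the environment (between a vowel and a following unstressed vowel) is not met → [t].
/d/ (between /t/ and /o/) is in the target of rule 2 but the environment (between a vowel and a following unstressed vowel) is not met → [d].
/o/ meets the environment for rule 1 (before a nasal consonant) → [õ].
/m/ stays [m].

[riɾoˈzutdõm]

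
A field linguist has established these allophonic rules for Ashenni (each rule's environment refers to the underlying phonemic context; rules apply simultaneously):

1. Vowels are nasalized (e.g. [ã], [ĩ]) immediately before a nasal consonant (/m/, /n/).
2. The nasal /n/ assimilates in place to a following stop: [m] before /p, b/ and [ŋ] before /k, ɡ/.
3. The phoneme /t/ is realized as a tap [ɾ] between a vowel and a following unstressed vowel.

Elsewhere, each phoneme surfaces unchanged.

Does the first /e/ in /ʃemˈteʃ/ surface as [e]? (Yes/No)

No

/e/ — between /ʃ/ and /m/, before a nasal consonant — surfaces as [ẽ] (rule 1).
The actual realization is [ẽ], not [e].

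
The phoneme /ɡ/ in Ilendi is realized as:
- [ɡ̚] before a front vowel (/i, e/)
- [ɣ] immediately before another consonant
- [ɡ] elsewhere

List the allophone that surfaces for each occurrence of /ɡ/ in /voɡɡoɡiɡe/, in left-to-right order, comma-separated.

[ɣ], [ɡ], [ɡ̚], [ɡ̚]

Occurrence 1 (position 3): immediately before another consonant → [ɣ].
Occurrence 2 (position 4): no conditioning environment matches → elsewhere allophone [ɡ].
Occurrence 3 (position 6): before a front vowel (/i, e/) → [ɡ̚].
Occurrence 4 (position 8): before a front vowel (/i, e/) → [ɡ̚].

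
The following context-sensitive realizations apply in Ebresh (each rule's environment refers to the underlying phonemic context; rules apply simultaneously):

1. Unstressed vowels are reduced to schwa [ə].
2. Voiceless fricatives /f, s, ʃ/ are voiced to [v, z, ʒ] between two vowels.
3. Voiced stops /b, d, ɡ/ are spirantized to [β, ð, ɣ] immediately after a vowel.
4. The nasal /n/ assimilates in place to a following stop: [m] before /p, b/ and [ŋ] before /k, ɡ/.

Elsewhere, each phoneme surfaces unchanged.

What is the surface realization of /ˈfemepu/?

/f/ (word-initial) is in the target of rule 2 but the environment (between two vowels) is not met → [f].
/e/ — between /f/ and /m/; rule 1 does not apply here → [e].
/m/ (between /e/ and /e/): no rule targets it → [m].
Rule 1 applies to /e/ (between /m/ and /p/: in an unstressed syllable) → [ə].
/p/ stays [p].
/u/ meets the environment for rule 1 (in an unstressed syllable) → [ə].

[ˈfeməpə]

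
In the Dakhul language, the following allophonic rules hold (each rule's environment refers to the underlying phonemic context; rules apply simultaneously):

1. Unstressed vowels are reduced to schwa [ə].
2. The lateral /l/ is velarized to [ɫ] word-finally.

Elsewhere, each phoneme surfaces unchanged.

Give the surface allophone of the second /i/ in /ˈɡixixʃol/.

[ə]

/i/ (between /x/ and /x/) occurs in an unstressed syllable → [ə] by rule 1.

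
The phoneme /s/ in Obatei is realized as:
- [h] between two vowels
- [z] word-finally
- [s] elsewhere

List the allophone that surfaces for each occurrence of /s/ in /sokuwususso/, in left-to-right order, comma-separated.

[s], [h], [s], [s]

Occurrence 1 (position 1): no conditioning environment matches → elsewhere allophone [s].
Occurrence 2 (position 7): between two vowels → [h].
Occurrence 3 (position 9): no conditioning environment matches → elsewhere allophone [s].
Occurrence 4 (position 10): no conditioning environment matches → elsewhere allophone [s].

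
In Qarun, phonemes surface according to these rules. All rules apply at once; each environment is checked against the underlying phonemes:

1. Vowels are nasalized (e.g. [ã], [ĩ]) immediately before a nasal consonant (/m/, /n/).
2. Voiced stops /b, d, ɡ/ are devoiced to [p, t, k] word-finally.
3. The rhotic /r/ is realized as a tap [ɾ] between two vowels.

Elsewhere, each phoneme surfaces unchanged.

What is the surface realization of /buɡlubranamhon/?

[buɡlubrãnãmhõn]

/b/ — word-initial; rule 2 does not apply here → [b].
/u/ (between /b/ and /ɡ/) fails the environment for rule 1, so it stays [u].
/ɡ/ (between /u/ and /l/) is in the target of rule 2 but the environment (word-finally) is not met → [ɡ].
/u/ (between /l/ and /b/): rule 1 targets it, but not before a nasal consonant → unchanged [u].
/b/ (between /u/ and /r/): rule 2 targets it, but not word-finally → unchanged [b].
/r/ (between /b/ and /a/) is in the target of rule 3 but the environment (between two vowels) is not met → [r].
/a/ (between /r/ and /n/): before a nasal consonant, so rule 1 applies → [ã].
/a/ meets the environment for rule 1 (before a nasal consonant) → [ã].
/o/ meets the environment for rule 1 (before a nasal consonant) → [õ].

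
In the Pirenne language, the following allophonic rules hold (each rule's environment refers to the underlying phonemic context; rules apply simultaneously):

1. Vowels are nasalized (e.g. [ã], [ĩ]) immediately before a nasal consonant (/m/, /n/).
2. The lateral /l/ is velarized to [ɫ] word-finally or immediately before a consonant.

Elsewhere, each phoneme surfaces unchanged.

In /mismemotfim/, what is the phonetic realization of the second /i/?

[ĩ]

Rule 1 applies to /i/ (between /f/ and /m/: before a nasal consonant) → [ĩ].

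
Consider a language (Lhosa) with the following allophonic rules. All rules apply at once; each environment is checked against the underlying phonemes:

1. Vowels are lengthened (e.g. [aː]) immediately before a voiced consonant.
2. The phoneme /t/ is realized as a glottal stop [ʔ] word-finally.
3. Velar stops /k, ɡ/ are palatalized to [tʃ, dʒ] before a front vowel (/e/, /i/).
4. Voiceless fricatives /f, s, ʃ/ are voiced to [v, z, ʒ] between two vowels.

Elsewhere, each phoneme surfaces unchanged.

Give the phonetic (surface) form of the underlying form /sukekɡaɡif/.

[sutʃekɡaːdʒif]

/s/ — word-initial; rule 4 does not apply here → [s].
/u/ (between /s/ and /k/) is in the target of rule 1 but the environment (before a voiced consonant) is not met → [u].
/k/ (between /u/ and /e/) occurs before a front vowel → [tʃ] by rule 3.
/e/ (between /k/ and /k/) is in the target of rule 1 but the environment (before a voiced consonant) is not met → [e].
/k/ (between /e/ and /ɡ/) is in the target of rule 3 but the environment (before a front vowel) is not met → [k].
/ɡ/ — between /k/ and /a/; rule 3 does not apply here → [ɡ].
Rule 1 applies to /a/ (between /ɡ/ and /ɡ/: before a voiced consonant) → [aː].
/ɡ/ — between /a/ and /i/, before a front vowel — surfaces as [dʒ] (rule 3).
/i/ (between /ɡ/ and /f/) is in the target of rule 1 but the environment (before a voiced consonant) is not met → [i].
/f/ (word-final) fails the environment for rule 4, so it stays [f].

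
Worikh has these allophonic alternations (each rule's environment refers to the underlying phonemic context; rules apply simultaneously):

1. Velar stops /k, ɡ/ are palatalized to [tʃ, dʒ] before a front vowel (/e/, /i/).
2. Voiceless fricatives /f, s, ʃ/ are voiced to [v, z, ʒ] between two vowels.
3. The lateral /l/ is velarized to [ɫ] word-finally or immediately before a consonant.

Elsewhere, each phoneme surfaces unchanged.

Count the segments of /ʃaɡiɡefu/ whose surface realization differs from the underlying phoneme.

Segments that undergo a rule: /ɡ/ → [dʒ] (rule 1); /ɡ/ → [dʒ] (rule 1); /f/ → [v] (rule 2).
All other segments surface unchanged.

3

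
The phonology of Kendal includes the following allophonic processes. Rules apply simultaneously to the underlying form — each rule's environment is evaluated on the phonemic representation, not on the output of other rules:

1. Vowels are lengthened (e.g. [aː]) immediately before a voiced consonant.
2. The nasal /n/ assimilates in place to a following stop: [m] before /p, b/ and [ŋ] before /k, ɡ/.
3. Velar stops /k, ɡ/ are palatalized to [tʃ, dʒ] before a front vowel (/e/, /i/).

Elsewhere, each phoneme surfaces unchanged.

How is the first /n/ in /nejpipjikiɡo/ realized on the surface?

[n]

/n/ — word-initial; rule 2 does not apply here → [n].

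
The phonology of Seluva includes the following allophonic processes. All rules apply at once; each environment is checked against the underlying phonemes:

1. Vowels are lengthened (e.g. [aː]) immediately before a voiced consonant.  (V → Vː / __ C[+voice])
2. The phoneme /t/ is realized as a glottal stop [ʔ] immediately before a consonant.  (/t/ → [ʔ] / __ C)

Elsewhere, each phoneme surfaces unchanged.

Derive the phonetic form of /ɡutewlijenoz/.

/ɡ/ (word-initial): no rule targets it → [ɡ].
/u/ (between /ɡ/ and /t/) fails the environment for rule 1, so it stays [u].
/t/ (between /u/ and /e/) is in the target of rule 2 but the environment (immediately before a consonant) is not met → [t].
/e/ (between /t/ and /w/): before a voiced consonant, so rule 1 applies → [eː].
/w/ (between /e/ and /l/): no rule targets it → [w].
/l/ (between /w/ and /i/): no rule targets it → [l].
/i/ meets the environment for rule 1 (before a voiced consonant) → [iː].
/j/ (between /i/ and /e/): no rule targets it → [j].
Rule 1 applies to /e/ (between /j/ and /n/: before a voiced consonant) → [eː].
/n/ — not in any rule's target class → [n].
/o/ meets the environment for rule 1 (before a voiced consonant) → [oː].
/z/ stays [z].

[ɡuteːwliːjeːnoːz]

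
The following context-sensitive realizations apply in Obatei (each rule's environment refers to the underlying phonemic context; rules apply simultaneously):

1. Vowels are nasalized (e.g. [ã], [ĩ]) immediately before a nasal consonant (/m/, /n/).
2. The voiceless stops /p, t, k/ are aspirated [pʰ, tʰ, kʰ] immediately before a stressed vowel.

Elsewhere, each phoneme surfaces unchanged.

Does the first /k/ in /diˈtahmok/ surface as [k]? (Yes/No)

Yes

/k/ (word-final): rule 2 targets it, but not immediately before a stressed vowel → unchanged [k].
The actual realization is [k], which matches [k].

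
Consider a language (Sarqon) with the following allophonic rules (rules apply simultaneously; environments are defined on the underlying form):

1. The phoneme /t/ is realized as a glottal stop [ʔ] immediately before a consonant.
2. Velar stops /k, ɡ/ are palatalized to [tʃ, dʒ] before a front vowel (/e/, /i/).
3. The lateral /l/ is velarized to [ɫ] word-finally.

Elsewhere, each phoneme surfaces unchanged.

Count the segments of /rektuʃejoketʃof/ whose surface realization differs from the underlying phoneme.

Segments that undergo a rule: /k/ → [tʃ] (rule 2); /t/ → [ʔ] (rule 1).
All other segments surface unchanged.

2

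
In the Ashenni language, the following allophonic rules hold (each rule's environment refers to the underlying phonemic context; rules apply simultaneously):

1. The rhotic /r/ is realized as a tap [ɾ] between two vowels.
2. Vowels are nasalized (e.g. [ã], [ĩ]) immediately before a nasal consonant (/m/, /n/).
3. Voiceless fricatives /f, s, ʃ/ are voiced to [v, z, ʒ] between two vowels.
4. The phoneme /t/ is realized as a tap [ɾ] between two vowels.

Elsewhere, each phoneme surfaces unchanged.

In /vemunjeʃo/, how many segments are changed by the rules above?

Segments that undergo a rule: /e/ → [ẽ] (rule 2); /u/ → [ũ] (rule 2); /ʃ/ → [ʒ] (rule 3).
All other segments surface unchanged.

3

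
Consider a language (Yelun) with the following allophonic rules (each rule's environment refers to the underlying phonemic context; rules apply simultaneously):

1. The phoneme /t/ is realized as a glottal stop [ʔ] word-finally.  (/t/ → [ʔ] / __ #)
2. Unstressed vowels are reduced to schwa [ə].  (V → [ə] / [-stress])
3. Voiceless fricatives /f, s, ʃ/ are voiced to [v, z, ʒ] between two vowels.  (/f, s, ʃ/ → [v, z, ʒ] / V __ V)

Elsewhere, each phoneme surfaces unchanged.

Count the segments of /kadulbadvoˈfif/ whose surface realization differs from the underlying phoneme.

5

Segments that undergo a rule: /a/ → [ə] (rule 2); /u/ → [ə] (rule 2); /a/ → [ə] (rule 2); /o/ → [ə] (rule 2); /f/ → [v] (rule 3).
All other segments surface unchanged.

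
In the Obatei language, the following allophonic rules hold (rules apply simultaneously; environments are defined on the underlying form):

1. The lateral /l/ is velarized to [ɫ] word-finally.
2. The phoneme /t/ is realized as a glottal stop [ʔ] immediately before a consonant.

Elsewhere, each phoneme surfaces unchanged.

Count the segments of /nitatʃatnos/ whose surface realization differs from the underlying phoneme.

Segments that undergo a rule: /t/ → [ʔ] (rule 2); /t/ → [ʔ] (rule 2).
All other segments surface unchanged.

2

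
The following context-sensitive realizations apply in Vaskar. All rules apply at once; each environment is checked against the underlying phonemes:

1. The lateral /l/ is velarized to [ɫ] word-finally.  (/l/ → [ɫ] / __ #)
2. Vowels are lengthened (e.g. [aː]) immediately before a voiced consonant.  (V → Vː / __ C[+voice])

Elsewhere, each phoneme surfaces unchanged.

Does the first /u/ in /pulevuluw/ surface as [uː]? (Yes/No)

Yes

/u/ — between /p/ and /l/, before a voiced consonant — surfaces as [uː] (rule 2).
The actual realization is [uː], which matches [uː].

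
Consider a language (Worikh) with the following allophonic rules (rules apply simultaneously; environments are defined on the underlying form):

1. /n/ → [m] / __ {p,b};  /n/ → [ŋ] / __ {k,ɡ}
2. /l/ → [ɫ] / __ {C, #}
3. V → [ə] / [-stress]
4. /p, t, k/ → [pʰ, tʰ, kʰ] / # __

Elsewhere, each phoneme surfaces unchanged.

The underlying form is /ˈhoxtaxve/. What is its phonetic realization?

[ˈhoxtəxvə]

/h/ stays [h].
/o/ (between /h/ and /x/) fails the environment for rule 3, so it stays [o].
/x/ (between /o/ and /t/) is unaffected → [x].
/t/ (between /x/ and /a/) is in the target of rule 4 but the environment (word-initially) is not met → [t].
Rule 3 applies to /a/ (between /t/ and /x/: in an unstressed syllable) → [ə].
/x/ stays [x].
/v/ stays [v].
/e/ (word-final) occurs in an unstressed syllable → [ə] by rule 3.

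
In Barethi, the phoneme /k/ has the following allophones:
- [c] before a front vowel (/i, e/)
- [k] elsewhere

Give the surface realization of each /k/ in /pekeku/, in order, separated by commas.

Occurrence 1 (position 3): before a front vowel (/i, e/) → [c].
Occurrence 2 (position 5): no conditioning environment matches → elsewhere allophone [k].

[c], [k]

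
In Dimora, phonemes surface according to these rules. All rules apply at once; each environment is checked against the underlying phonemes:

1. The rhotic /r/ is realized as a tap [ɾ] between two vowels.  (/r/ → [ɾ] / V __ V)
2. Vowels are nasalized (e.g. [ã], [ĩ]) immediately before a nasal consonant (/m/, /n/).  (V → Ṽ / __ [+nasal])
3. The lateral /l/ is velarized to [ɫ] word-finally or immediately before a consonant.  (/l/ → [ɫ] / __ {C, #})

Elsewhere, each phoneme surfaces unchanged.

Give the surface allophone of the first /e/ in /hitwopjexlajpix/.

/e/ — between /j/ and /x/; rule 2 does not apply here → [e].

[e]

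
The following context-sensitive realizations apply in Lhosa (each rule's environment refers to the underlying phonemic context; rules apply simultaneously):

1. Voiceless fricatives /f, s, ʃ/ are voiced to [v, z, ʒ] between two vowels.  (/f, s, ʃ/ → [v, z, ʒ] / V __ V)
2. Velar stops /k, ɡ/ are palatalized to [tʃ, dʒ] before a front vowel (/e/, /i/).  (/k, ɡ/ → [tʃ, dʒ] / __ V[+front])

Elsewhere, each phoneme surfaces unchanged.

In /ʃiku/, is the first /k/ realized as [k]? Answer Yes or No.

Yes

/k/ (between /i/ and /u/): rule 2 targets it, but not before a front vowel → unchanged [k].
The actual realization is [k], which matches [k].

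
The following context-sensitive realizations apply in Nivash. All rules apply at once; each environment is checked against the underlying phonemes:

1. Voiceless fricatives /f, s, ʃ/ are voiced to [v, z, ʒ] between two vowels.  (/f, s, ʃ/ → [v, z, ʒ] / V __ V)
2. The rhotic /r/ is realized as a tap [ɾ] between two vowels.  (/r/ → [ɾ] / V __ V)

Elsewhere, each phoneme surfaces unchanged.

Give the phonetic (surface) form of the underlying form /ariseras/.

/a/ — not in any rule's target class → [a].
/r/ (between /a/ and /i/): between two vowels, so rule 2 applies → [ɾ].
/i/ (between /r/ and /s/) is unaffected → [i].
/s/ meets the environment for rule 1 (between two vowels) → [z].
/e/ stays [e].
/r/ — between /e/ and /a/, between two vowels — surfaces as [ɾ] (rule 2).
/a/ — not in any rule's target class → [a].
/s/ — word-final; rule 1 does not apply here → [s].

[aɾizeɾas]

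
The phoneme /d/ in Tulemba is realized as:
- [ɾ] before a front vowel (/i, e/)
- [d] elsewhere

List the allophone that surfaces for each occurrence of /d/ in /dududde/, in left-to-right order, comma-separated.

Occurrence 1 (position 1): no conditioning environment matches → elsewhere allophone [d].
Occurrence 2 (position 3): no conditioning environment matches → elsewhere allophone [d].
Occurrence 3 (position 5): no conditioning environment matches → elsewhere allophone [d].
Occurrence 4 (position 6): before a front vowel (/i, e/) → [ɾ].

[d], [d], [d], [ɾ]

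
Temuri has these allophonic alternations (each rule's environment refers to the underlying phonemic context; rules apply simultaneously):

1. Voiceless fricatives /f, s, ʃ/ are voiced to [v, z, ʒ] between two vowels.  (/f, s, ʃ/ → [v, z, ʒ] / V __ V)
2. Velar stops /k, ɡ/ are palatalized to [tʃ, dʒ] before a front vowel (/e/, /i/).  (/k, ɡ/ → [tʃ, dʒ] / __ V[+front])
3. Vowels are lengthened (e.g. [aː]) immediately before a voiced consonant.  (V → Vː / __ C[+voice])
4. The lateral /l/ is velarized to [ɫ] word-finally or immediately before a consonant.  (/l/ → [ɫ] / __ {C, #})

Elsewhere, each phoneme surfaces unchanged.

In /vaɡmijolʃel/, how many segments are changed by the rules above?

6

Segments that undergo a rule: /a/ → [aː] (rule 3); /i/ → [iː] (rule 3); /o/ → [oː] (rule 3); /l/ → [ɫ] (rule 4); /e/ → [eː] (rule 3); /l/ → [ɫ] (rule 4).
All other segments surface unchanged.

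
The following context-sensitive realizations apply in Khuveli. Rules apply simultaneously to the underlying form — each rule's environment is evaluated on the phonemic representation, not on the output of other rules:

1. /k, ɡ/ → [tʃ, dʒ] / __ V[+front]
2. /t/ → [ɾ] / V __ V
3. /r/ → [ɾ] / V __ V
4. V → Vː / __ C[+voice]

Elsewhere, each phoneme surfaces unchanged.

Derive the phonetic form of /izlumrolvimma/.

/i/ — word-initial, before a voiced consonant — surfaces as [iː] (rule 4).
/u/ meets the environment for rule 4 (before a voiced consonant) → [uː].
/r/ (between /m/ and /o/) is in the target of rule 3 but the environment (between two vowels) is not met → [r].
/o/ — between /r/ and /l/, before a voiced consonant — surfaces as [oː] (rule 4).
/i/ — between /v/ and /m/, before a voiced consonant — surfaces as [iː] (rule 4).
/a/ (word-final) is in the target of rule 4 but the environment (before a voiced consonant) is not met → [a].

[iːzluːmroːlviːmma]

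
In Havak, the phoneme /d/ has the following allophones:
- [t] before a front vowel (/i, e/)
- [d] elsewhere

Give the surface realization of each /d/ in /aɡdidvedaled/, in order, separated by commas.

[t], [d], [d], [d]

Occurrence 1 (position 3): before a front vowel (/i, e/) → [t].
Occurrence 2 (position 5): no conditioning environment matches → elsewhere allophone [d].
Occurrence 3 (position 8): no conditioning environment matches → elsewhere allophone [d].
Occurrence 4 (position 12): no conditioning environment matches → elsewhere allophone [d].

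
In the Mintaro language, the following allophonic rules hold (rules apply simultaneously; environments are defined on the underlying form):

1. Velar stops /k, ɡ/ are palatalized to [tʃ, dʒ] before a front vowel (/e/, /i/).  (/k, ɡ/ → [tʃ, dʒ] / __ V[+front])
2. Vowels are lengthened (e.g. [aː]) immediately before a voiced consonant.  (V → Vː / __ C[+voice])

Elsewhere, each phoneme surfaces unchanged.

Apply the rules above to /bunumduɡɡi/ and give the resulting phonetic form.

/b/ — not in any rule's target class → [b].
/u/ (between /b/ and /n/) occurs before a voiced consonant → [uː] by rule 2.
/n/ (between /u/ and /u/) is unaffected → [n].
/u/ — between /n/ and /m/, before a voiced consonant — surfaces as [uː] (rule 2).
/m/ stays [m].
/d/ (between /m/ and /u/) is unaffected → [d].
/u/ (between /d/ and /ɡ/) occurs before a voiced consonant → [uː] by rule 2.
/ɡ/ (between /u/ and /ɡ/) fails the environment for rule 1, so it stays [ɡ].
/ɡ/ (between /ɡ/ and /i/) occurs before a front vowel → [dʒ] by rule 1.
/i/ (word-final): rule 2 targets it, but not before a voiced consonant → unchanged [i].

[buːnuːmduːɡdʒi]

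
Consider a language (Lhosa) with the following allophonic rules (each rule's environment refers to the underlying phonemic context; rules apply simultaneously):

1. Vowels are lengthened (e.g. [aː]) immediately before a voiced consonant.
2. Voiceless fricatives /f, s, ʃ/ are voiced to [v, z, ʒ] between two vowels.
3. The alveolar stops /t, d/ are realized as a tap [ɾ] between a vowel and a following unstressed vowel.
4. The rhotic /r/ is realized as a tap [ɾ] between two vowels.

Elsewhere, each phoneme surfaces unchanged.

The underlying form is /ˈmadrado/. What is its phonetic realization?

/m/ (word-initial) is unaffected → [m].
/a/ (between /m/ and /d/) occurs before a voiced consonant → [aː] by rule 1.
/d/ — between /a/ and /r/; rule 3 does not apply here → [d].
/r/ (between /d/ and /a/): rule 4 targets it, but not between two vowels → unchanged [r].
/a/ (between /r/ and /d/): before a voiced consonant, so rule 1 applies → [aː].
/d/ (between /a/ and /o/) occurs between a vowel and a following unstressed vowel → [ɾ] by rule 3.
/o/ — word-final; rule 1 does not apply here → [o].

[ˈmaːdraːɾo]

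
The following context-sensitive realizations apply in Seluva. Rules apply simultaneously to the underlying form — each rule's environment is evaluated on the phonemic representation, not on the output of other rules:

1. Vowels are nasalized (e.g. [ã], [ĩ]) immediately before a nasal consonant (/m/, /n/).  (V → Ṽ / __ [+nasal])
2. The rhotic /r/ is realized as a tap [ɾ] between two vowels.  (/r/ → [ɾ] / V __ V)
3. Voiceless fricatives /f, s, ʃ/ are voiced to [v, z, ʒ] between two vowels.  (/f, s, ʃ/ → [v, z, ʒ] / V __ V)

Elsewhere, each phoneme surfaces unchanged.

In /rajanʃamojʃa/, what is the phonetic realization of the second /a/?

[ã]

/a/ (between /j/ and /n/) occurs before a nasal consonant → [ã] by rule 1.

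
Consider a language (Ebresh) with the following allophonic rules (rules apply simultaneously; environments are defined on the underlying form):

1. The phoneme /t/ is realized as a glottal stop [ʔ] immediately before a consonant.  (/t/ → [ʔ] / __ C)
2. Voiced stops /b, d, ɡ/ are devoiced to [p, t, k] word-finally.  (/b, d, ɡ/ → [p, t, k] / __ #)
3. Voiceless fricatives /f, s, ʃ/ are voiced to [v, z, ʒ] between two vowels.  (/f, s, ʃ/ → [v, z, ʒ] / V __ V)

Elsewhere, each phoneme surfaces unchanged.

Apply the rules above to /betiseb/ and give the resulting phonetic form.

/b/ (word-initial) is in the target of rule 2 but the environment (word-finally) is not met → [b].
/t/ (between /e/ and /i/) is in the target of rule 1 but the environment (immediately before a consonant) is not met → [t].
/s/ (between /i/ and /e/): between two vowels, so rule 3 applies → [z].
/b/ (word-final): word-finally, so rule 2 applies → [p].

[betizep]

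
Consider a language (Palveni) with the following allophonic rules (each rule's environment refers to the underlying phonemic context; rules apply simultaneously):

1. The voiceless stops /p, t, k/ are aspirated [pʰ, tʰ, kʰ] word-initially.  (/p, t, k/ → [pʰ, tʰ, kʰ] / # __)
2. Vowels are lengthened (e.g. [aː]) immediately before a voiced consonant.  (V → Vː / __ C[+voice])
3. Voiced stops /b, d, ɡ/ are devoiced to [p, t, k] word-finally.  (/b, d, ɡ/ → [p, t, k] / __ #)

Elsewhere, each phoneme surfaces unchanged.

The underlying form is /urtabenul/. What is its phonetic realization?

/u/ (word-initial) occurs before a voiced consonant → [uː] by rule 2.
/r/ (between /u/ and /t/) is unaffected → [r].
/t/ (between /r/ and /a/) fails the environment for rule 1, so it stays [t].
Rule 2 applies to /a/ (between /t/ and /b/: before a voiced consonant) → [aː].
/b/ (between /a/ and /e/): rule 3 targets it, but not word-finally → unchanged [b].
/e/ — between /b/ and /n/, before a voiced consonant — surfaces as [eː] (rule 2).
/n/ stays [n].
/u/ — between /n/ and /l/, before a voiced consonant — surfaces as [uː] (rule 2).
/l/ — not in any rule's target class → [l].

[uːrtaːbeːnuːl]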